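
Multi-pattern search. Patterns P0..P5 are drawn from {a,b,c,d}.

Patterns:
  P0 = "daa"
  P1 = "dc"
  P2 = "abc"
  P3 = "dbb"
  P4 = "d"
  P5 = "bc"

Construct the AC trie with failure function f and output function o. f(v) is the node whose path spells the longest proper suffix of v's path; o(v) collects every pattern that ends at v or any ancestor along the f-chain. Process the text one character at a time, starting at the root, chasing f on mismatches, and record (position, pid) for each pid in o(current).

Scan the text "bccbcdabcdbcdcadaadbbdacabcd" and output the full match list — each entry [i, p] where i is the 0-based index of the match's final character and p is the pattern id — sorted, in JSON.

Build:
Trie (insert patterns):
  n0 'ε': a→5 b→10 d→1
  n1 'd': a→2 b→8 c→4  [P4 ends]
  n2 'da': a→3
  n3 'daa': ·  [P0 ends]
  n4 'dc': ·  [P1 ends]
  n5 'a': b→6
  n6 'ab': c→7
  n7 'abc': ·  [P2 ends]
  n8 'db': b→9
  n9 'dbb': ·  [P3 ends]
  n10 'b': c→11
  n11 'bc': ·  [P5 ends]

BFS fail/out derivation:
  n1('d'): parent n0 fail=0; on 'd' 0 → fail=0;  out {4}∪∅={4}
  n5('a'): parent n0 fail=0; on 'a' 0 → fail=0;  out ∅∪∅=∅
  n10('b'): parent n0 fail=0; on 'b' 0 → fail=0;  out ∅∪∅=∅
  n2('da'): parent n1 fail=0; on 'a' 0 → fail=5;  out ∅∪∅=∅
  n4('dc'): parent n1 fail=0; on 'c' 0 → fail=0;  out {1}∪∅={1}
  n6('ab'): parent n5 fail=0; on 'b' 0 → fail=10;  out ∅∪∅=∅
  n8('db'): parent n1 fail=0; on 'b' 0 → fail=10;  out ∅∪∅=∅
  n11('bc'): parent n10 fail=0; on 'c' 0 → fail=0;  out {5}∪∅={5}
  n3('daa'): parent n2 fail=5; on 'a' 5→0 → fail=5;  out {0}∪∅={0}
  n7('abc'): parent n6 fail=10; on 'c' 10 → fail=11;  out {2}∪{5}={2,5}
  n9('dbb'): parent n8 fail=10; on 'b' 10→0 → fail=10;  out {3}∪∅={3}

Run:
[0] read 'b'  n0⇒n10
[1] read 'c'  n10⇒n11  ** P5@[0:1]
[2] read 'c'  n11⇒n0 (via fail)
[3] read 'b'  n0⇒n10
[4] read 'c'  n10⇒n11  ** P5@[3:4]
[5] read 'd'  n11⇒n1 (via fail)  ** P4@[5:5]
[6] read 'a'  n1⇒n2
[7] read 'b'  n2⇒n6 (via fail)
[8] read 'c'  n6⇒n7  ** P2@[6:8],P5@[7:8]
[9] read 'd'  n7⇒n1 (via fail)  ** P4@[9:9]
[10] read 'b'  n1⇒n8
[11] read 'c'  n8⇒n11 (via fail)  ** P5@[10:11]
[12] read 'd'  n11⇒n1 (via fail)  ** P4@[12:12]
[13] read 'c'  n1⇒n4  ** P1@[12:13]
[14] read 'a'  n4⇒n5 (via fail)
[15] read 'd'  n5⇒n1 (via fail)  ** P4@[15:15]
[16] read 'a'  n1⇒n2
[17] read 'a'  n2⇒n3  ** P0@[15:17]
[18] read 'd'  n3⇒n1 (via fail)  ** P4@[18:18]
[19] read 'b'  n1⇒n8
[20] read 'b'  n8⇒n9  ** P3@[18:20]
[21] read 'd'  n9⇒n1 (via fail)  ** P4@[21:21]
[22] read 'a'  n1⇒n2
[23] read 'c'  n2⇒n0 (via fail)
[24] read 'a'  n0⇒n5
[25] read 'b'  n5⇒n6
[26] read 'c'  n6⇒n7  ** P2@[24:26],P5@[25:26]
[27] read 'd'  n7⇒n1 (via fail)  ** P4@[27:27]

Result: [[1,5],[4,5],[5,4],[8,2],[8,5],[9,4],[11,5],[12,4],[13,1],[15,4],[17,0],[18,4],[20,3],[21,4],[26,2],[26,5],[27,4]]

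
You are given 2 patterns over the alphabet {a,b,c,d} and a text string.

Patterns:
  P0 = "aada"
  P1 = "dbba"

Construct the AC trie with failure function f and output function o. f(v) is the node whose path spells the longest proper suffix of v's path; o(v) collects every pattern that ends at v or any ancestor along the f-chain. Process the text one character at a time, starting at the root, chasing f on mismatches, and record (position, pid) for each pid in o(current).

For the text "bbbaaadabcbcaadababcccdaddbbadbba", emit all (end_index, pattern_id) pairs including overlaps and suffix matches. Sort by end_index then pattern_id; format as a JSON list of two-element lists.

Construct AC machine:
Trie nodes:
  n0 'ε': a→1 d→5
  n1 'a': a→2
  n2 'aa': d→3
  n3 'aad': a→4
  n4 'aada': ·  ←P0
  n5 'd': b→6
  n6 'db': b→7
  n7 'dbb': a→8
  n8 'dbba': ·  ←P1

BFS fail/out derivation:
  fail(1) 'a': from fail(0)=0 chase 'a': 0 ⇒ 0;  out=∅∪out(0)=∅
  fail(5) 'd': from fail(0)=0 chase 'd': 0 ⇒ 0;  out=∅∪out(0)=∅
  fail(2) 'aa': from fail(1)=0 chase 'a': 0 ⇒ 1;  out=∅∪out(1)=∅
  fail(6) 'db': from fail(5)=0 chase 'b': 0 ⇒ 0;  out=∅∪out(0)=∅
  fail(3) 'aad': from fail(2)=1 chase 'd': 1→0 ⇒ 5;  out=∅∪out(5)=∅
  fail(7) 'dbb': from fail(6)=0 chase 'b': 0 ⇒ 0;  out=∅∪out(0)=∅
  fail(4) 'aada': from fail(3)=5 chase 'a': 5→0 ⇒ 1;  out={0}∪out(1)={0}
  fail(8) 'dbba': from fail(7)=0 chase 'a': 0 ⇒ 1;  out={1}∪out(1)={1}

Scan:
pos 0 'b': at 0
pos 1 'b': at 0
pos 2 'b': at 0
pos 3 'a': at 1
pos 4 'a': at 2
pos 5 'a': at 2 (via fail)
pos 6 'd': at 3
pos 7 'a': at 4  emit P0@[4:7]
pos 8 'b': at 0 (via fail)
pos 9 'c': at 0
pos 10 'b': at 0
pos 11 'c': at 0
pos 12 'a': at 1
pos 13 'a': at 2
pos 14 'd': at 3
pos 15 'a': at 4  emit P0@[12:15]
pos 16 'b': at 0 (via fail)
pos 17 'a': at 1
pos 18 'b': at 0 (via fail)
pos 19 'c': at 0
pos 20 'c': at 0
pos 21 'c': at 0
pos 22 'd': at 5
pos 23 'a': at 1 (via fail)
pos 24 'd': at 5 (via fail)
pos 25 'd': at 5 (via fail)
pos 26 'b': at 6
pos 27 'b': at 7
pos 28 'a': at 8  emit P1@[25:28]
pos 29 'd': at 5 (via fail)
pos 30 'b': at 6
pos 31 'b': at 7
pos 32 'a': at 8  emit P1@[29:32]

Matches: [[7,0],[15,0],[28,1],[32,1]]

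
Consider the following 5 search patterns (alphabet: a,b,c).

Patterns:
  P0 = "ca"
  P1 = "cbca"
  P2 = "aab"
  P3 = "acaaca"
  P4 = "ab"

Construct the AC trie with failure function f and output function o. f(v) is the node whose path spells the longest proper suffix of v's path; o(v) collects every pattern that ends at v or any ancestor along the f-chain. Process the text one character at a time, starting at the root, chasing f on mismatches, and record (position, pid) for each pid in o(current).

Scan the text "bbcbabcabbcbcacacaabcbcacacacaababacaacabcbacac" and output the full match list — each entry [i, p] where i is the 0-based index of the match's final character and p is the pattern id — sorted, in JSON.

Construct AC machine:
Trie (insert patterns):
  n0 'ε': a→6 c→1
  n1 'c': a→2 b→3
  n2 'ca': ·  ←P0
  n3 'cb': c→4
  n4 'cbc': a→5
  n5 'cbca': ·  ←P1
  n6 'a': a→7 b→14 c→9
  n7 'aa': b→8
  n8 'aab': ·  ←P2
  n9 'ac': a→10
  n10 'aca': a→11
  n11 'acaa': c→12
  n12 'acaac': a→13
  n13 'acaaca': ·  ←P3
  n14 'ab': ·  ←P4

Failure links (BFS by depth):
  fail(1) 'c': from fail(0)=0 chase 'c': 0 ⇒ 0;  out=∅∪out(0)=∅
  fail(6) 'a': from fail(0)=0 chase 'a': 0 ⇒ 0;  out=∅∪out(0)=∅
  fail(2) 'ca': from fail(1)=0 chase 'a': 0 ⇒ 6;  out={0}∪out(6)={0}
  fail(3) 'cb': from fail(1)=0 chase 'b': 0 ⇒ 0;  out=∅∪out(0)=∅
  fail(7) 'aa': from fail(6)=0 chase 'a': 0 ⇒ 6;  out=∅∪out(6)=∅
  fail(9) 'ac': from fail(6)=0 chase 'c': 0 ⇒ 1;  out=∅∪out(1)=∅
  fail(14) 'ab': from fail(6)=0 chase 'b': 0 ⇒ 0;  out={4}∪out(0)={4}
  fail(4) 'cbc': from fail(3)=0 chase 'c': 0 ⇒ 1;  out=∅∪out(1)=∅
  fail(8) 'aab': from fail(7)=6 chase 'b': 6 ⇒ 14;  out={2}∪out(14)={2,4}
  fail(10) 'aca': from fail(9)=1 chase 'a': 1 ⇒ 2;  out=∅∪out(2)={0}
  fail(5) 'cbca': from fail(4)=1 chase 'a': 1 ⇒ 2;  out={1}∪out(2)={0,1}
  fail(11) 'acaa': from fail(10)=2 chase 'a': 2→6 ⇒ 7;  out=∅∪out(7)=∅
  fail(12) 'acaac': from fail(11)=7 chase 'c': 7→6 ⇒ 9;  out=∅∪out(9)=∅
  fail(13) 'acaaca': from fail(12)=9 chase 'a': 9 ⇒ 10;  out={3}∪out(10)={0,3}

Text stream:
pos 0 'b': at 0
pos 1 'b': at 0
pos 2 'c': at 1
pos 3 'b': at 3
pos 4 'a': at 6 (via fail)
pos 5 'b': at 14  emit P4@[4:5]
pos 6 'c': at 1 (via fail)
pos 7 'a': at 2  emit P0@[6:7]
pos 8 'b': at 14 (via fail)  emit P4@[7:8]
pos 9 'b': at 0 (via fail)
pos 10 'c': at 1
pos 11 'b': at 3
pos 12 'c': at 4
pos 13 'a': at 5  emit P0@[12:13],P1@[10:13]
pos 14 'c': at 9 (via fail)
pos 15 'a': at 10  emit P0@[14:15]
pos 16 'c': at 9 (via fail)
pos 17 'a': at 10  emit P0@[16:17]
pos 18 'a': at 11
pos 19 'b': at 8 (via fail)  emit P2@[17:19],P4@[18:19]
pos 20 'c': at 1 (via fail)
pos 21 'b': at 3
pos 22 'c': at 4
pos 23 'a': at 5  emit P0@[22:23],P1@[20:23]
pos 24 'c': at 9 (via fail)
pos 25 'a': at 10  emit P0@[24:25]
pos 26 'c': at 9 (via fail)
pos 27 'a': at 10  emit P0@[26:27]
pos 28 'c': at 9 (via fail)
pos 29 'a': at 10  emit P0@[28:29]
pos 30 'a': at 11
pos 31 'b': at 8 (via fail)  emit P2@[29:31],P4@[30:31]
pos 32 'a': at 6 (via fail)
pos 33 'b': at 14  emit P4@[32:33]
pos 34 'a': at 6 (via fail)
pos 35 'c': at 9
pos 36 'a': at 10  emit P0@[35:36]
pos 37 'a': at 11
pos 38 'c': at 12
pos 39 'a': at 13  emit P0@[38:39],P3@[34:39]
pos 40 'b': at 14 (via fail)  emit P4@[39:40]
pos 41 'c': at 1 (via fail)
pos 42 'b': at 3
pos 43 'a': at 6 (via fail)
pos 44 'c': at 9
pos 45 'a': at 10  emit P0@[44:45]
pos 46 'c': at 9 (via fail)

All matches (sorted): [[5,4],[7,0],[8,4],[13,0],[13,1],[15,0],[17,0],[19,2],[19,4],[23,0],[23,1],[25,0],[27,0],[29,0],[31,2],[31,4],[33,4],[36,0],[39,0],[39,3],[40,4],[45,0]]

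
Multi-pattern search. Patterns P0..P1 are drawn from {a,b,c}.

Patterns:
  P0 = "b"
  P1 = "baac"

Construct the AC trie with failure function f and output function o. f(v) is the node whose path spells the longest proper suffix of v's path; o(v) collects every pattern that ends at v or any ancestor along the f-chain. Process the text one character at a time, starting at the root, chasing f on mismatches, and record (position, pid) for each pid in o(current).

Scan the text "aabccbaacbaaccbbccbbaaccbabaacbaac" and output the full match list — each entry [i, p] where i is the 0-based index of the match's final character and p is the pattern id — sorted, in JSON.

Construct AC machine:
Trie (insert patterns):
  n0 'ε': b→1
  n1 'b': a→2  [P0 ends]
  n2 'ba': a→3
  n3 'baa': c→4
  n4 'baac': ·  [P1 ends]

Failure links (BFS by depth):
  fail(1) 'b': from fail(0)=0 chase 'b': 0 ⇒ 0;  out={0}∪out(0)={0}
  fail(2) 'ba': from fail(1)=0 chase 'a': 0 ⇒ 0;  out=∅∪out(0)=∅
  fail(3) 'baa': from fail(2)=0 chase 'a': 0 ⇒ 0;  out=∅∪out(0)=∅
  fail(4) 'baac': from fail(3)=0 chase 'c': 0 ⇒ 0;  out={1}∪out(0)={1}

Scan:
pos 0 'a': at 0
pos 1 'a': at 0
pos 2 'b': at 1  → match P0@[2:2]
pos 3 'c': at 0 (fail-walked)
pos 4 'c': at 0
pos 5 'b': at 1  → match P0@[5:5]
pos 6 'a': at 2
pos 7 'a': at 3
pos 8 'c': at 4  → match P1@[5:8]
pos 9 'b': at 1 (fail-walked)  → match P0@[9:9]
pos 10 'a': at 2
pos 11 'a': at 3
pos 12 'c': at 4  → match P1@[9:12]
pos 13 'c': at 0 (fail-walked)
pos 14 'b': at 1  → match P0@[14:14]
pos 15 'b': at 1 (fail-walked)  → match P0@[15:15]
pos 16 'c': at 0 (fail-walked)
pos 17 'c': at 0
pos 18 'b': at 1  → match P0@[18:18]
pos 19 'b': at 1 (fail-walked)  → match P0@[19:19]
pos 20 'a': at 2
pos 21 'a': at 3
pos 22 'c': at 4  → match P1@[19:22]
pos 23 'c': at 0 (fail-walked)
pos 24 'b': at 1  → match P0@[24:24]
pos 25 'a': at 2
pos 26 'b': at 1 (fail-walked)  → match P0@[26:26]
pos 27 'a': at 2
pos 28 'a': at 3
pos 29 'c': at 4  → match P1@[26:29]
pos 30 'b': at 1 (fail-walked)  → match P0@[30:30]
pos 31 'a': at 2
pos 32 'a': at 3
pos 33 'c': at 4  → match P1@[30:33]

Matches: [[2,0],[5,0],[8,1],[9,0],[12,1],[14,0],[15,0],[18,0],[19,0],[22,1],[24,0],[26,0],[29,1],[30,0],[33,1]]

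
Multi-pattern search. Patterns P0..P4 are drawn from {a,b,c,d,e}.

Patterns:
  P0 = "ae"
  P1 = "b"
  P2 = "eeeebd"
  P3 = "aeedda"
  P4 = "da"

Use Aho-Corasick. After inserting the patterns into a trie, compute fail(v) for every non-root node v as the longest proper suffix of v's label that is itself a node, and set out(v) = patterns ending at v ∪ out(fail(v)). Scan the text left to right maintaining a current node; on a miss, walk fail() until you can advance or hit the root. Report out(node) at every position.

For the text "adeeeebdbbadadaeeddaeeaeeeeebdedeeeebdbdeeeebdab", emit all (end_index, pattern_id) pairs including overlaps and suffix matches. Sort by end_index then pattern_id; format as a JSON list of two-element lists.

Build automaton:
Trie nodes:
  0='ε' goto a→1 b→3 d→14 e→4
  1='a' goto e→2
  2='ae' goto e→10  [P0 ends]
  3='b' goto ·  [P1 ends]
  4='e' goto e→5
  5='ee' goto e→6
  6='eee' goto e→7
  7='eeee' goto b→8
  8='eeeeb' goto d→9
  9='eeeebd' goto ·  [P2 ends]
  10='aee' goto d→11
  11='aeed' goto d→12
  12='aeedd' goto a→13
  13='aeedda' goto ·  [P3 ends]
  14='d' goto a→15
  15='da' goto ·  [P4 ends]

Failure links (BFS by depth):
  fail(1) 'a': from fail(0)=0 chase 'a': 0 ⇒ 0;  out=∅∪out(0)=∅
  fail(3) 'b': from fail(0)=0 chase 'b': 0 ⇒ 0;  out={1}∪out(0)={1}
  fail(4) 'e': from fail(0)=0 chase 'e': 0 ⇒ 0;  out=∅∪out(0)=∅
  fail(14) 'd': from fail(0)=0 chase 'd': 0 ⇒ 0;  out=∅∪out(0)=∅
  fail(2) 'ae': from fail(1)=0 chase 'e': 0 ⇒ 4;  out={0}∪out(4)={0}
  fail(5) 'ee': from fail(4)=0 chase 'e': 0 ⇒ 4;  out=∅∪out(4)=∅
  fail(15) 'da': from fail(14)=0 chase 'a': 0 ⇒ 1;  out={4}∪out(1)={4}
  fail(6) 'eee': from fail(5)=4 chase 'e': 4 ⇒ 5;  out=∅∪out(5)=∅
  fail(10) 'aee': from fail(2)=4 chase 'e': 4 ⇒ 5;  out=∅∪out(5)=∅
  fail(7) 'eeee': from fail(6)=5 chase 'e': 5 ⇒ 6;  out=∅∪out(6)=∅
  fail(11) 'aeed': from fail(10)=5 chase 'd': 5→4→0 ⇒ 14;  out=∅∪out(14)=∅
  fail(8) 'eeeeb': from fail(7)=6 chase 'b': 6→5→4→0 ⇒ 3;  out=∅∪out(3)={1}
  fail(12) 'aeedd': from fail(11)=14 chase 'd': 14→0 ⇒ 14;  out=∅∪out(14)=∅
  fail(9) 'eeeebd': from fail(8)=3 chase 'd': 3→0 ⇒ 14;  out={2}∪out(14)={2}
  fail(13) 'aeedda': from fail(12)=14 chase 'a': 14 ⇒ 15;  out={3}∪out(15)={3,4}

Scan:
i=0 'a': node 0→1
i=1 'd': node 1→14 ·f
i=2 'e': node 14→4 ·f
i=3 'e': node 4→5
i=4 'e': node 5→6
i=5 'e': node 6→7
i=6 'b': node 7→8  ** P1@[6:6]
i=7 'd': node 8→9  ** P2@[2:7]
i=8 'b': node 9→3 ·f  ** P1@[8:8]
i=9 'b': node 3→3 ·f  ** P1@[9:9]
i=10 'a': node 3→1 ·f
i=11 'd': node 1→14 ·f
i=12 'a': node 14→15  ** P4@[11:12]
i=13 'd': node 15→14 ·f
i=14 'a': node 14→15  ** P4@[13:14]
i=15 'e': node 15→2 ·f  ** P0@[14:15]
i=16 'e': node 2→10
i=17 'd': node 10→11
i=18 'd': node 11→12
i=19 'a': node 12→13  ** P3@[14:19],P4@[18:19]
i=20 'e': node 13→2 ·f  ** P0@[19:20]
i=21 'e': node 2→10
i=22 'a': node 10→1 ·f
i=23 'e': node 1→2  ** P0@[22:23]
i=24 'e': node 2→10
i=25 'e': node 10→6 ·f
i=26 'e': node 6→7
i=27 'e': node 7→7 ·f
i=28 'b': node 7→8  ** P1@[28:28]
i=29 'd': node 8→9  ** P2@[24:29]
i=30 'e': node 9→4 ·f
i=31 'd': node 4→14 ·f
i=32 'e': node 14→4 ·f
i=33 'e': node 4→5
i=34 'e': node 5→6
i=35 'e': node 6→7
i=36 'b': node 7→8  ** P1@[36:36]
i=37 'd': node 8→9  ** P2@[32:37]
i=38 'b': node 9→3 ·f  ** P1@[38:38]
i=39 'd': node 3→14 ·f
i=40 'e': node 14→4 ·f
i=41 'e': node 4→5
i=42 'e': node 5→6
i=43 'e': node 6→7
i=44 'b': node 7→8  ** P1@[44:44]
i=45 'd': node 8→9  ** P2@[40:45]
i=46 'a': node 9→15 ·f  ** P4@[45:46]
i=47 'b': node 15→3 ·f  ** P1@[47:47]

Matches: [[6,1],[7,2],[8,1],[9,1],[12,4],[14,4],[15,0],[19,3],[19,4],[20,0],[23,0],[28,1],[29,2],[36,1],[37,2],[38,1],[44,1],[45,2],[46,4],[47,1]]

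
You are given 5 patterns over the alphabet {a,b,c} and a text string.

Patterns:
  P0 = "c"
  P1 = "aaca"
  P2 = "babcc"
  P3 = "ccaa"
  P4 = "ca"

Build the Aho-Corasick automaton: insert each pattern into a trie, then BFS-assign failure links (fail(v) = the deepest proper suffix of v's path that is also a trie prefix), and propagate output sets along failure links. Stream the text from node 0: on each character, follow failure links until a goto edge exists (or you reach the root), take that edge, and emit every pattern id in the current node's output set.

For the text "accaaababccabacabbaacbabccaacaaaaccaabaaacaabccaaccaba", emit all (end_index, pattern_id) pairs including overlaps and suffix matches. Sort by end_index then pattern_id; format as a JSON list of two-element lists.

Construct AC machine:
Trie nodes:
  0='ε' goto a→2 b→6 c→1
  1='c' goto a→14 c→11  [P0 ends]
  2='a' goto a→3
  3='aa' goto c→4
  4='aac' goto a→5
  5='aaca' goto ·  [P1 ends]
  6='b' goto a→7
  7='ba' goto b→8
  8='bab' goto c→9
  9='babc' goto c→10
  10='babcc' goto ·  [P2 ends]
  11='cc' goto a→12
  12='cca' goto a→13
  13='ccaa' goto ·  [P3 ends]
  14='ca' goto ·  [P4 ends]

Failure links (BFS by depth):
  fail(1) 'c': from fail(0)=0 chase 'c': 0 ⇒ 0;  out={0}∪out(0)={0}
  fail(2) 'a': from fail(0)=0 chase 'a': 0 ⇒ 0;  out=∅∪out(0)=∅
  fail(6) 'b': from fail(0)=0 chase 'b': 0 ⇒ 0;  out=∅∪out(0)=∅
  fail(3) 'aa': from fail(2)=0 chase 'a': 0 ⇒ 2;  out=∅∪out(2)=∅
  fail(7) 'ba': from fail(6)=0 chase 'a': 0 ⇒ 2;  out=∅∪out(2)=∅
  fail(11) 'cc': from fail(1)=0 chase 'c': 0 ⇒ 1;  out=∅∪out(1)={0}
  fail(14) 'ca': from fail(1)=0 chase 'a': 0 ⇒ 2;  out={4}∪out(2)={4}
  fail(4) 'aac': from fail(3)=2 chase 'c': 2→0 ⇒ 1;  out=∅∪out(1)={0}
  fail(8) 'bab': from fail(7)=2 chase 'b': 2→0 ⇒ 6;  out=∅∪out(6)=∅
  fail(12) 'cca': from fail(11)=1 chase 'a': 1 ⇒ 14;  out=∅∪out(14)={4}
  fail(5) 'aaca': from fail(4)=1 chase 'a': 1 ⇒ 14;  out={1}∪out(14)={1,4}
  fail(9) 'babc': from fail(8)=6 chase 'c': 6→0 ⇒ 1;  out=∅∪out(1)={0}
  fail(13) 'ccaa': from fail(12)=14 chase 'a': 14→2 ⇒ 3;  out={3}∪out(3)={3}
  fail(10) 'babcc': from fail(9)=1 chase 'c': 1 ⇒ 11;  out={2}∪out(11)={0,2}

Run:
pos 0 'a': at 2
pos 1 'c': at 1 (via fail)  ** P0@[1:1]
pos 2 'c': at 11  ** P0@[2:2]
pos 3 'a': at 12  ** P4@[2:3]
pos 4 'a': at 13  ** P3@[1:4]
pos 5 'a': at 3 (via fail)
pos 6 'b': at 6 (via fail)
pos 7 'a': at 7
pos 8 'b': at 8
pos 9 'c': at 9  ** P0@[9:9]
pos 10 'c': at 10  ** P0@[10:10],P2@[6:10]
pos 11 'a': at 12 (via fail)  ** P4@[10:11]
pos 12 'b': at 6 (via fail)
pos 13 'a': at 7
pos 14 'c': at 1 (via fail)  ** P0@[14:14]
pos 15 'a': at 14  ** P4@[14:15]
pos 16 'b': at 6 (via fail)
pos 17 'b': at 6 (via fail)
pos 18 'a': at 7
pos 19 'a': at 3 (via fail)
pos 20 'c': at 4  ** P0@[20:20]
pos 21 'b': at 6 (via fail)
pos 22 'a': at 7
pos 23 'b': at 8
pos 24 'c': at 9  ** P0@[24:24]
pos 25 'c': at 10  ** P0@[25:25],P2@[21:25]
pos 26 'a': at 12 (via fail)  ** P4@[25:26]
pos 27 'a': at 13  ** P3@[24:27]
pos 28 'c': at 4 (via fail)  ** P0@[28:28]
pos 29 'a': at 5  ** P1@[26:29],P4@[28:29]
pos 30 'a': at 3 (via fail)
pos 31 'a': at 3 (via fail)
pos 32 'a': at 3 (via fail)
pos 33 'c': at 4  ** P0@[33:33]
pos 34 'c': at 11 (via fail)  ** P0@[34:34]
pos 35 'a': at 12  ** P4@[34:35]
pos 36 'a': at 13  ** P3@[33:36]
pos 37 'b': at 6 (via fail)
pos 38 'a': at 7
pos 39 'a': at 3 (via fail)
pos 40 'a': at 3 (via fail)
pos 41 'c': at 4  ** P0@[41:41]
pos 42 'a': at 5  ** P1@[39:42],P4@[41:42]
pos 43 'a': at 3 (via fail)
pos 44 'b': at 6 (via fail)
pos 45 'c': at 1 (via fail)  ** P0@[45:45]
pos 46 'c': at 11  ** P0@[46:46]
pos 47 'a': at 12  ** P4@[46:47]
pos 48 'a': at 13  ** P3@[45:48]
pos 49 'c': at 4 (via fail)  ** P0@[49:49]
pos 50 'c': at 11 (via fail)  ** P0@[50:50]
pos 51 'a': at 12  ** P4@[50:51]
pos 52 'b': at 6 (via fail)
pos 53 'a': at 7

Matches: [[1,0],[2,0],[3,4],[4,3],[9,0],[10,0],[10,2],[11,4],[14,0],[15,4],[20,0],[24,0],[25,0],[25,2],[26,4],[27,3],[28,0],[29,1],[29,4],[33,0],[34,0],[35,4],[36,3],[41,0],[42,1],[42,4],[45,0],[46,0],[47,4],[48,3],[49,0],[50,0],[51,4]]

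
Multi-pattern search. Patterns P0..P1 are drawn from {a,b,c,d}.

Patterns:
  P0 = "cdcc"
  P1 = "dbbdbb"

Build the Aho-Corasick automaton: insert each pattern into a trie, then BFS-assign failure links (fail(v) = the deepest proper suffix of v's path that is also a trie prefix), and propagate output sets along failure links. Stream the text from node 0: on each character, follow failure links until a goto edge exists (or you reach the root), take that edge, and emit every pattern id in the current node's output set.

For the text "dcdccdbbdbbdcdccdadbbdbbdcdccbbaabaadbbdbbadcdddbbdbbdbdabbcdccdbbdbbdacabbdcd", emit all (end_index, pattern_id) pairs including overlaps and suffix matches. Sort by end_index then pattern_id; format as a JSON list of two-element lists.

Build automaton:
Trie (insert patterns):
  0='ε' goto c→1 d→5
  1='c' goto d→2
  2='cd' goto c→3
  3='cdc' goto c→4
  4='cdcc' goto ·  ←P0
  5='d' goto b→6
  6='db' goto b→7
  7='dbb' goto d→8
  8='dbbd' goto b→9
  9='dbbdb' goto b→10
  10='dbbdbb' goto ·  ←P1

Failure links (BFS by depth):
  n1('c'): parent n0 fail=0; on 'c' 0 → fail=0;  out ∅∪∅=∅
  n5('d'): parent n0 fail=0; on 'd' 0 → fail=0;  out ∅∪∅=∅
  n2('cd'): parent n1 fail=0; on 'd' 0 → fail=5;  out ∅∪∅=∅
  n6('db'): parent n5 fail=0; on 'b' 0 → fail=0;  out ∅∪∅=∅
  n3('cdc'): parent n2 fail=5; on 'c' 5→0 → fail=1;  out ∅∪∅=∅
  n7('dbb'): parent n6 fail=0; on 'b' 0 → fail=0;  out ∅∪∅=∅
  n4('cdcc'): parent n3 fail=1; on 'c' 1→0 → fail=1;  out {0}∪∅={0}
  n8('dbbd'): parent n7 fail=0; on 'd' 0 → fail=5;  out ∅∪∅=∅
  n9('dbbdb'): parent n8 fail=5; on 'b' 5 → fail=6;  out ∅∪∅=∅
  n10('dbbdbb'): parent n9 fail=6; on 'b' 6 → fail=7;  out {1}∪∅={1}

Scan:
[0] read 'd'  n0⇒n5
[1] read 'c'  n5⇒n1 (via fail)
[2] read 'd'  n1⇒n2
[3] read 'c'  n2⇒n3
[4] read 'c'  n3⇒n4  ** P0@[1:4]
[5] read 'd'  n4⇒n2 (via fail)
[6] read 'b'  n2⇒n6 (via fail)
[7] read 'b'  n6⇒n7
[8] read 'd'  n7⇒n8
[9] read 'b'  n8⇒n9
[10] read 'b'  n9⇒n10  ** P1@[5:10]
[11] read 'd'  n10⇒n8 (via fail)
[12] read 'c'  n8⇒n1 (via fail)
[13] read 'd'  n1⇒n2
[14] read 'c'  n2⇒n3
[15] read 'c'  n3⇒n4  ** P0@[12:15]
[16] read 'd'  n4⇒n2 (via fail)
[17] read 'a'  n2⇒n0 (via fail)
[18] read 'd'  n0⇒n5
[19] read 'b'  n5⇒n6
[20] read 'b'  n6⇒n7
[21] read 'd'  n7⇒n8
[22] read 'b'  n8⇒n9
[23] read 'b'  n9⇒n10  ** P1@[18:23]
[24] read 'd'  n10⇒n8 (via fail)
[25] read 'c'  n8⇒n1 (via fail)
[26] read 'd'  n1⇒n2
[27] read 'c'  n2⇒n3
[28] read 'c'  n3⇒n4  ** P0@[25:28]
[29] read 'b'  n4⇒n0 (via fail)
[30] read 'b'  n0⇒n0
[31] read 'a'  n0⇒n0
[32] read 'a'  n0⇒n0
[33] read 'b'  n0⇒n0
[34] read 'a'  n0⇒n0
[35] read 'a'  n0⇒n0
[36] read 'd'  n0⇒n5
[37] read 'b'  n5⇒n6
[38] read 'b'  n6⇒n7
[39] read 'd'  n7⇒n8
[40] read 'b'  n8⇒n9
[41] read 'b'  n9⇒n10  ** P1@[36:41]
[42] read 'a'  n10⇒n0 (via fail)
[43] read 'd'  n0⇒n5
[44] read 'c'  n5⇒n1 (via fail)
[45] read 'd'  n1⇒n2
[46] read 'd'  n2⇒n5 (via fail)
[47] read 'd'  n5⇒n5 (via fail)
[48] read 'b'  n5⇒n6
[49] read 'b'  n6⇒n7
[50] read 'd'  n7⇒n8
[51] read 'b'  n8⇒n9
[52] read 'b'  n9⇒n10  ** P1@[47:52]
[53] read 'd'  n10⇒n8 (via fail)
[54] read 'b'  n8⇒n9
[55] read 'd'  n9⇒n5 (via fail)
[56] read 'a'  n5⇒n0 (via fail)
[57] read 'b'  n0⇒n0
[58] read 'b'  n0⇒n0
[59] read 'c'  n0⇒n1
[60] read 'd'  n1⇒n2
[61] read 'c'  n2⇒n3
[62] read 'c'  n3⇒n4  ** P0@[59:62]
[63] read 'd'  n4⇒n2 (via fail)
[64] read 'b'  n2⇒n6 (via fail)
[65] read 'b'  n6⇒n7
[66] read 'd'  n7⇒n8
[67] read 'b'  n8⇒n9
[68] read 'b'  n9⇒n10  ** P1@[63:68]
[69] read 'd'  n10⇒n8 (via fail)
[70] read 'a'  n8⇒n0 (via fail)
[71] read 'c'  n0⇒n1
[72] read 'a'  n1⇒n0 (via fail)
[73] read 'b'  n0⇒n0
[74] read 'b'  n0⇒n0
[75] read 'd'  n0⇒n5
[76] read 'c'  n5⇒n1 (via fail)
[77] read 'd'  n1⇒n2

Result: [[4,0],[10,1],[15,0],[23,1],[28,0],[41,1],[52,1],[62,0],[68,1]]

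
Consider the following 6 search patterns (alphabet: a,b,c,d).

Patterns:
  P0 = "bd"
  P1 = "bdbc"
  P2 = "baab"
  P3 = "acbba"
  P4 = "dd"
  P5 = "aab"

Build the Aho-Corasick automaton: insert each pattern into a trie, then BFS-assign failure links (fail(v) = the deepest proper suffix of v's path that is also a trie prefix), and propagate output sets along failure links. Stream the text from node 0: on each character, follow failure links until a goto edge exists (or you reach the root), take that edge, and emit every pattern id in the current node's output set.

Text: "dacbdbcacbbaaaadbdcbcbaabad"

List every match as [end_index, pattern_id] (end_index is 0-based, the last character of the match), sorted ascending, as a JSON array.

Construct AC machine:
Trie nodes:
  0='ε' goto a→8 b→1 d→13
  1='b' goto a→5 d→2
  2='bd' goto b→3  [P0 ends]
  3='bdb' goto c→4
  4='bdbc' goto ·  [P1 ends]
  5='ba' goto a→6
  6='baa' goto b→7
  7='baab' goto ·  [P2 ends]
  8='a' goto a→15 c→9
  9='ac' goto b→10
  10='acb' goto b→11
  11='acbb' goto a→12
  12='acbba' goto ·  [P3 ends]
  13='d' goto d→14
  14='dd' goto ·  [P4 ends]
  15='aa' goto b→16
  16='aab' goto ·  [P5 ends]

BFS fail/out derivation:
  n1('b'): parent n0 fail=0; on 'b' 0 → fail=0;  out ∅∪∅=∅
  n8('a'): parent n0 fail=0; on 'a' 0 → fail=0;  out ∅∪∅=∅
  n13('d'): parent n0 fail=0; on 'd' 0 → fail=0;  out ∅∪∅=∅
  n2('bd'): parent n1 fail=0; on 'd' 0 → fail=13;  out {0}∪∅={0}
  n5('ba'): parent n1 fail=0; on 'a' 0 → fail=8;  out ∅∪∅=∅
  n9('ac'): parent n8 fail=0; on 'c' 0 → fail=0;  out ∅∪∅=∅
  n14('dd'): parent n13 fail=0; on 'd' 0 → fail=13;  out {4}∪∅={4}
  n15('aa'): parent n8 fail=0; on 'a' 0 → fail=8;  out ∅∪∅=∅
  n3('bdb'): parent n2 fail=13; on 'b' 13→0 → fail=1;  out ∅∪∅=∅
  n6('baa'): parent n5 fail=8; on 'a' 8 → fail=15;  out ∅∪∅=∅
  n10('acb'): parent n9 fail=0; on 'b' 0 → fail=1;  out ∅∪∅=∅
  n16('aab'): parent n15 fail=8; on 'b' 8→0 → fail=1;  out {5}∪∅={5}
  n4('bdbc'): parent n3 fail=1; on 'c' 1→0 → fail=0;  out {1}∪∅={1}
  n7('baab'): parent n6 fail=15; on 'b' 15 → fail=16;  out {2}∪{5}={2,5}
  n11('acbb'): parent n10 fail=1; on 'b' 1→0 → fail=1;  out ∅∪∅=∅
  n12('acbba'): parent n11 fail=1; on 'a' 1 → fail=5;  out {3}∪∅={3}

Run:
i=0 'd': node 0→13
i=1 'a': node 13→8 (via fail)
i=2 'c': node 8→9
i=3 'b': node 9→10
i=4 'd': node 10→2 (via fail)  ** P0@[3:4]
i=5 'b': node 2→3
i=6 'c': node 3→4  ** P1@[3:6]
i=7 'a': node 4→8 (via fail)
i=8 'c': node 8→9
i=9 'b': node 9→10
i=10 'b': node 10→11
i=11 'a': node 11→12  ** P3@[7:11]
i=12 'a': node 12→6 (via fail)
i=13 'a': node 6→15 (via fail)
i=14 'a': node 15→15 (via fail)
i=15 'd': node 15→13 (via fail)
i=16 'b': node 13→1 (via fail)
i=17 'd': node 1→2  ** P0@[16:17]
i=18 'c': node 2→0 (via fail)
i=19 'b': node 0→1
i=20 'c': node 1→0 (via fail)
i=21 'b': node 0→1
i=22 'a': node 1→5
i=23 'a': node 5→6
i=24 'b': node 6→7  ** P2@[21:24],P5@[22:24]
i=25 'a': node 7→5 (via fail)
i=26 'd': node 5→13 (via fail)

Matches: [[4,0],[6,1],[11,3],[17,0],[24,2],[24,5]]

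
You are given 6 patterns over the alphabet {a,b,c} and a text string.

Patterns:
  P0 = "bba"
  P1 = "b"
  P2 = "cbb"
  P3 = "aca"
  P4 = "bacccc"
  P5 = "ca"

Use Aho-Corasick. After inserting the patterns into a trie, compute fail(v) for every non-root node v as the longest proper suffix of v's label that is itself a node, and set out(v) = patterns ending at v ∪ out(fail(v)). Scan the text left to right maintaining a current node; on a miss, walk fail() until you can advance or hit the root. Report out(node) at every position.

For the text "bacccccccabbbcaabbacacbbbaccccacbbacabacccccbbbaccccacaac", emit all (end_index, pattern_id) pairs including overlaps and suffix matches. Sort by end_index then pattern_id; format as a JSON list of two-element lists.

Build automaton:
Trie (insert patterns):
  0='ε' goto a→7 b→1 c→4
  1='b' goto a→10 b→2  [P1 ends]
  2='bb' goto a→3
  3='bba' goto ·  [P0 ends]
  4='c' goto a→15 b→5
  5='cb' goto b→6
  6='cbb' goto ·  [P2 ends]
  7='a' goto c→8
  8='ac' goto a→9
  9='aca' goto ·  [P3 ends]
  10='ba' goto c→11
  11='bac' goto c→12
  12='bacc' goto c→13
  13='baccc' goto c→14
  14='bacccc' goto ·  [P4 ends]
  15='ca' goto ·  [P5 ends]

Failure links (BFS by depth):
  fail(1) 'b': from fail(0)=0 chase 'b': 0 ⇒ 0;  out={1}∪out(0)={1}
  fail(4) 'c': from fail(0)=0 chase 'c': 0 ⇒ 0;  out=∅∪out(0)=∅
  fail(7) 'a': from fail(0)=0 chase 'a': 0 ⇒ 0;  out=∅∪out(0)=∅
  fail(2) 'bb': from fail(1)=0 chase 'b': 0 ⇒ 1;  out=∅∪out(1)={1}
  fail(5) 'cb': from fail(4)=0 chase 'b': 0 ⇒ 1;  out=∅∪out(1)={1}
  fail(8) 'ac': from fail(7)=0 chase 'c': 0 ⇒ 4;  out=∅∪out(4)=∅
  fail(10) 'ba': from fail(1)=0 chase 'a': 0 ⇒ 7;  out=∅∪out(7)=∅
  fail(15) 'ca': from fail(4)=0 chase 'a': 0 ⇒ 7;  out={5}∪out(7)={5}
  fail(3) 'bba': from fail(2)=1 chase 'a': 1 ⇒ 10;  out={0}∪out(10)={0}
  fail(6) 'cbb': from fail(5)=1 chase 'b': 1 ⇒ 2;  out={2}∪out(2)={1,2}
  fail(9) 'aca': from fail(8)=4 chase 'a': 4 ⇒ 15;  out={3}∪out(15)={3,5}
  fail(11) 'bac': from fail(10)=7 chase 'c': 7 ⇒ 8;  out=∅∪out(8)=∅
  fail(12) 'bacc': from fail(11)=8 chase 'c': 8→4→0 ⇒ 4;  out=∅∪out(4)=∅
  fail(13) 'baccc': from fail(12)=4 chase 'c': 4→0 ⇒ 4;  out=∅∪out(4)=∅
  fail(14) 'bacccc': from fail(13)=4 chase 'c': 4→0 ⇒ 4;  out={4}∪out(4)={4}

Run:
[0] read 'b'  n0⇒n1  ** P1@[0:0]
[1] read 'a'  n1⇒n10
[2] read 'c'  n10⇒n11
[3] read 'c'  n11⇒n12
[4] read 'c'  n12⇒n13
[5] read 'c'  n13⇒n14  ** P4@[0:5]
[6] read 'c'  n14⇒n4 ·f
[7] read 'c'  n4⇒n4 ·f
[8] read 'c'  n4⇒n4 ·f
[9] read 'a'  n4⇒n15  ** P5@[8:9]
[10] read 'b'  n15⇒n1 ·f  ** P1@[10:10]
[11] read 'b'  n1⇒n2  ** P1@[11:11]
[12] read 'b'  n2⇒n2 ·f  ** P1@[12:12]
[13] read 'c'  n2⇒n4 ·f
[14] read 'a'  n4⇒n15  ** P5@[13:14]
[15] read 'a'  n15⇒n7 ·f
[16] read 'b'  n7⇒n1 ·f  ** P1@[16:16]
[17] read 'b'  n1⇒n2  ** P1@[17:17]
[18] read 'a'  n2⇒n3  ** P0@[16:18]
[19] read 'c'  n3⇒n11 ·f
[20] read 'a'  n11⇒n9 ·f  ** P3@[18:20],P5@[19:20]
[21] read 'c'  n9⇒n8 ·f
[22] read 'b'  n8⇒n5 ·f  ** P1@[22:22]
[23] read 'b'  n5⇒n6  ** P1@[23:23],P2@[21:23]
[24] read 'b'  n6⇒n2 ·f  ** P1@[24:24]
[25] read 'a'  n2⇒n3  ** P0@[23:25]
[26] read 'c'  n3⇒n11 ·f
[27] read 'c'  n11⇒n12
[28] read 'c'  n12⇒n13
[29] read 'c'  n13⇒n14  ** P4@[24:29]
[30] read 'a'  n14⇒n15 ·f  ** P5@[29:30]
[31] read 'c'  n15⇒n8 ·f
[32] read 'b'  n8⇒n5 ·f  ** P1@[32:32]
[33] read 'b'  n5⇒n6  ** P1@[33:33],P2@[31:33]
[34] read 'a'  n6⇒n3 ·f  ** P0@[32:34]
[35] read 'c'  n3⇒n11 ·f
[36] read 'a'  n11⇒n9 ·f  ** P3@[34:36],P5@[35:36]
[37] read 'b'  n9⇒n1 ·f  ** P1@[37:37]
[38] read 'a'  n1⇒n10
[39] read 'c'  n10⇒n11
[40] read 'c'  n11⇒n12
[41] read 'c'  n12⇒n13
[42] read 'c'  n13⇒n14  ** P4@[37:42]
[43] read 'c'  n14⇒n4 ·f
[44] read 'b'  n4⇒n5  ** P1@[44:44]
[45] read 'b'  n5⇒n6  ** P1@[45:45],P2@[43:45]
[46] read 'b'  n6⇒n2 ·f  ** P1@[46:46]
[47] read 'a'  n2⇒n3  ** P0@[45:47]
[48] read 'c'  n3⇒n11 ·f
[49] read 'c'  n11⇒n12
[50] read 'c'  n12⇒n13
[51] read 'c'  n13⇒n14  ** P4@[46:51]
[52] read 'a'  n14⇒n15 ·f  ** P5@[51:52]
[53] read 'c'  n15⇒n8 ·f
[54] read 'a'  n8⇒n9  ** P3@[52:54],P5@[53:54]
[55] read 'a'  n9⇒n7 ·f
[56] read 'c'  n7⇒n8

Result: [[0,1],[5,4],[9,5],[10,1],[11,1],[12,1],[14,5],[16,1],[17,1],[18,0],[20,3],[20,5],[22,1],[23,1],[23,2],[24,1],[25,0],[29,4],[30,5],[32,1],[33,1],[33,2],[34,0],[36,3],[36,5],[37,1],[42,4],[44,1],[45,1],[45,2],[46,1],[47,0],[51,4],[52,5],[54,3],[54,5]]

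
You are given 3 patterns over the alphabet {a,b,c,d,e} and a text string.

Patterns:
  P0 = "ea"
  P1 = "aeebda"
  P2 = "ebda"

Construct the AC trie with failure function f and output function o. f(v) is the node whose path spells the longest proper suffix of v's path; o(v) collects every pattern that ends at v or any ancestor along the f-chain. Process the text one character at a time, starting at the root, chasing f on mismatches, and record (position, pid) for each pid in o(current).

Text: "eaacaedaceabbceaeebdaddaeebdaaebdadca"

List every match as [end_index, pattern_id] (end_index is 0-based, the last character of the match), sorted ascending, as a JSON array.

Build automaton:
Trie (insert patterns):
  0='ε' goto a→3 e→1
  1='e' goto a→2 b→9
  2='ea' goto ·  [P0 ends]
  3='a' goto e→4
  4='ae' goto e→5
  5='aee' goto b→6
  6='aeeb' goto d→7
  7='aeebd' goto a→8
  8='aeebda' goto ·  [P1 ends]
  9='eb' goto d→10
  10='ebd' goto a→11
  11='ebda' goto ·  [P2 ends]

BFS fail/out derivation:
  fail(1) 'e': from fail(0)=0 chase 'e': 0 ⇒ 0;  out=∅∪out(0)=∅
  fail(3) 'a': from fail(0)=0 chase 'a': 0 ⇒ 0;  out=∅∪out(0)=∅
  fail(2) 'ea': from fail(1)=0 chase 'a': 0 ⇒ 3;  out={0}∪out(3)={0}
  fail(4) 'ae': from fail(3)=0 chase 'e': 0 ⇒ 1;  out=∅∪out(1)=∅
  fail(9) 'eb': from fail(1)=0 chase 'b': 0 ⇒ 0;  out=∅∪out(0)=∅
  fail(5) 'aee': from fail(4)=1 chase 'e': 1→0 ⇒ 1;  out=∅∪out(1)=∅
  fail(10) 'ebd': from fail(9)=0 chase 'd': 0 ⇒ 0;  out=∅∪out(0)=∅
  fail(6) 'aeeb': from fail(5)=1 chase 'b': 1 ⇒ 9;  out=∅∪out(9)=∅
  fail(11) 'ebda': from fail(10)=0 chase 'a': 0 ⇒ 3;  out={2}∪out(3)={2}
  fail(7) 'aeebd': from fail(6)=9 chase 'd': 9 ⇒ 10;  out=∅∪out(10)=∅
  fail(8) 'aeebda': from fail(7)=10 chase 'a': 10 ⇒ 11;  out={1}∪out(11)={1,2}

Run:
[0] read 'e'  n0⇒n1
[1] read 'a'  n1⇒n2  emit P0@[0:1]
[2] read 'a'  n2⇒n3 (via fail)
[3] read 'c'  n3⇒n0 (via fail)
[4] read 'a'  n0⇒n3
[5] read 'e'  n3⇒n4
[6] read 'd'  n4⇒n0 (via fail)
[7] read 'a'  n0⇒n3
[8] read 'c'  n3⇒n0 (via fail)
[9] read 'e'  n0⇒n1
[10] read 'a'  n1⇒n2  emit P0@[9:10]
[11] read 'b'  n2⇒n0 (via fail)
[12] read 'b'  n0⇒n0
[13] read 'c'  n0⇒n0
[14] read 'e'  n0⇒n1
[15] read 'a'  n1⇒n2  emit P0@[14:15]
[16] read 'e'  n2⇒n4 (via fail)
[17] read 'e'  n4⇒n5
[18] read 'b'  n5⇒n6
[19] read 'd'  n6⇒n7
[20] read 'a'  n7⇒n8  emit P1@[15:20],P2@[17:20]
[21] read 'd'  n8⇒n0 (via fail)
[22] read 'd'  n0⇒n0
[23] read 'a'  n0⇒n3
[24] read 'e'  n3⇒n4
[25] read 'e'  n4⇒n5
[26] read 'b'  n5⇒n6
[27] read 'd'  n6⇒n7
[28] read 'a'  n7⇒n8  emit P1@[23:28],P2@[25:28]
[29] read 'a'  n8⇒n3 (via fail)
[30] read 'e'  n3⇒n4
[31] read 'b'  n4⇒n9 (via fail)
[32] read 'd'  n9⇒n10
[33] read 'a'  n10⇒n11  emit P2@[30:33]
[34] read 'd'  n11⇒n0 (via fail)
[35] read 'c'  n0⇒n0
[36] read 'a'  n0⇒n3

Matches: [[1,0],[10,0],[15,0],[20,1],[20,2],[28,1],[28,2],[33,2]]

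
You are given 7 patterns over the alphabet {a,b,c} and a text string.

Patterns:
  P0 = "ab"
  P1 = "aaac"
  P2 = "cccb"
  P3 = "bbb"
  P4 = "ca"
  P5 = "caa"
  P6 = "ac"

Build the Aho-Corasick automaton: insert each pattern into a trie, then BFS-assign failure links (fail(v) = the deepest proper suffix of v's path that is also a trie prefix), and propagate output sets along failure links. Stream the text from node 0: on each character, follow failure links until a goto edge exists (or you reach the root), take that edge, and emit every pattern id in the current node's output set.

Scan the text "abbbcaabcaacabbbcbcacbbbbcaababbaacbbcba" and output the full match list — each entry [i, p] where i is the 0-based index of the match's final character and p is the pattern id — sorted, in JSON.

Build:
Trie nodes:
  0='ε' goto a→1 b→10 c→6
  1='a' goto a→3 b→2 c→15
  2='ab' goto ·  [P0 ends]
  3='aa' goto a→4
  4='aaa' goto c→5
  5='aaac' goto ·  [P1 ends]
  6='c' goto a→13 c→7
  7='cc' goto c→8
  8='ccc' goto b→9
  9='cccb' goto ·  [P2 ends]
  10='b' goto b→11
  11='bb' goto b→12
  12='bbb' goto ·  [P3 ends]
  13='ca' goto a→14  [P4 ends]
  14='caa' goto ·  [P5 ends]
  15='ac' goto ·  [P6 ends]

Failure links (BFS by depth):
  n1('a'): parent n0 fail=0; on 'a' 0 → fail=0;  out ∅∪∅=∅
  n6('c'): parent n0 fail=0; on 'c' 0 → fail=0;  out ∅∪∅=∅
  n10('b'): parent n0 fail=0; on 'b' 0 → fail=0;  out ∅∪∅=∅
  n2('ab'): parent n1 fail=0; on 'b' 0 → fail=10;  out {0}∪∅={0}
  n3('aa'): parent n1 fail=0; on 'a' 0 → fail=1;  out ∅∪∅=∅
  n7('cc'): parent n6 fail=0; on 'c' 0 → fail=6;  out ∅∪∅=∅
  n11('bb'): parent n10 fail=0; on 'b' 0 → fail=10;  out ∅∪∅=∅
  n13('ca'): parent n6 fail=0; on 'a' 0 → fail=1;  out {4}∪∅={4}
  n15('ac'): parent n1 fail=0; on 'c' 0 → fail=6;  out {6}∪∅={6}
  n4('aaa'): parent n3 fail=1; on 'a' 1 → fail=3;  out ∅∪∅=∅
  n8('ccc'): parent n7 fail=6; on 'c' 6 → fail=7;  out ∅∪∅=∅
  n12('bbb'): parent n11 fail=10; on 'b' 10 → fail=11;  out {3}∪∅={3}
  n14('caa'): parent n13 fail=1; on 'a' 1 → fail=3;  out {5}∪∅={5}
  n5('aaac'): parent n4 fail=3; on 'c' 3→1 → fail=15;  out {1}∪{6}={1,6}
  n9('cccb'): parent n8 fail=7; on 'b' 7→6→0 → fail=10;  out {2}∪∅={2}

Run:
i=0 'a': node 0→1
i=1 'b': node 1→2  ** P0@[0:1]
i=2 'b': node 2→11 (fail-walked)
i=3 'b': node 11→12  ** P3@[1:3]
i=4 'c': node 12→6 (fail-walked)
i=5 'a': node 6→13  ** P4@[4:5]
i=6 'a': node 13→14  ** P5@[4:6]
i=7 'b': node 14→2 (fail-walked)  ** P0@[6:7]
i=8 'c': node 2→6 (fail-walked)
i=9 'a': node 6→13  ** P4@[8:9]
i=10 'a': node 13→14  ** P5@[8:10]
i=11 'c': node 14→15 (fail-walked)  ** P6@[10:11]
i=12 'a': node 15→13 (fail-walked)  ** P4@[11:12]
i=13 'b': node 13→2 (fail-walked)  ** P0@[12:13]
i=14 'b': node 2→11 (fail-walked)
i=15 'b': node 11→12  ** P3@[13:15]
i=16 'c': node 12→6 (fail-walked)
i=17 'b': node 6→10 (fail-walked)
i=18 'c': node 10→6 (fail-walked)
i=19 'a': node 6→13  ** P4@[18:19]
i=20 'c': node 13→15 (fail-walked)  ** P6@[19:20]
i=21 'b': node 15→10 (fail-walked)
i=22 'b': node 10→11
i=23 'b': node 11→12  ** P3@[21:23]
i=24 'b': node 12→12 (fail-walked)  ** P3@[22:24]
i=25 'c': node 12→6 (fail-walked)
i=26 'a': node 6→13  ** P4@[25:26]
i=27 'a': node 13→14  ** P5@[25:27]
i=28 'b': node 14→2 (fail-walked)  ** P0@[27:28]
i=29 'a': node 2→1 (fail-walked)
i=30 'b': node 1→2  ** P0@[29:30]
i=31 'b': node 2→11 (fail-walked)
i=32 'a': node 11→1 (fail-walked)
i=33 'a': node 1→3
i=34 'c': node 3→15 (fail-walked)  ** P6@[33:34]
i=35 'b': node 15→10 (fail-walked)
i=36 'b': node 10→11
i=37 'c': node 11→6 (fail-walked)
i=38 'b': node 6→10 (fail-walked)
i=39 'a': node 10→1 (fail-walked)

Result: [[1,0],[3,3],[5,4],[6,5],[7,0],[9,4],[10,5],[11,6],[12,4],[13,0],[15,3],[19,4],[20,6],[23,3],[24,3],[26,4],[27,5],[28,0],[30,0],[34,6]]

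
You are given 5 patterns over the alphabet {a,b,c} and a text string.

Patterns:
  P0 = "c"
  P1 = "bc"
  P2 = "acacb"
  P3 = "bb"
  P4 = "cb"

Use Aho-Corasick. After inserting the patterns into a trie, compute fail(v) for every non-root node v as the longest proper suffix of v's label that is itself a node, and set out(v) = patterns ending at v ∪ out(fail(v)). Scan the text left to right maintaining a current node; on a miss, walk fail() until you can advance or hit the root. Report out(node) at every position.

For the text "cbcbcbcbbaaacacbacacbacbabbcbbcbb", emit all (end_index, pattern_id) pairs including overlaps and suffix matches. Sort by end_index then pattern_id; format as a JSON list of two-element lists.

Build:
Trie nodes:
  0='ε' goto a→4 b→2 c→1
  1='c' goto b→10  ←P0
  2='b' goto b→9 c→3
  3='bc' goto ·  ←P1
  4='a' goto c→5
  5='ac' goto a→6
  6='aca' goto c→7
  7='acac' goto b→8
  8='acacb' goto ·  ←P2
  9='bb' goto ·  ←P3
  10='cb' goto ·  ←P4

Failure links (BFS by depth):
  fail(1) 'c': from fail(0)=0 chase 'c': 0 ⇒ 0;  out={0}∪out(0)={0}
  fail(2) 'b': from fail(0)=0 chase 'b': 0 ⇒ 0;  out=∅∪out(0)=∅
  fail(4) 'a': from fail(0)=0 chase 'a': 0 ⇒ 0;  out=∅∪out(0)=∅
  fail(3) 'bc': from fail(2)=0 chase 'c': 0 ⇒ 1;  out={1}∪out(1)={0,1}
  fail(5) 'ac': from fail(4)=0 chase 'c': 0 ⇒ 1;  out=∅∪out(1)={0}
  fail(9) 'bb': from fail(2)=0 chase 'b': 0 ⇒ 2;  out={3}∪out(2)={3}
  fail(10) 'cb': from fail(1)=0 chase 'b': 0 ⇒ 2;  out={4}∪out(2)={4}
  fail(6) 'aca': from fail(5)=1 chase 'a': 1→0 ⇒ 4;  out=∅∪out(4)=∅
  fail(7) 'acac': from fail(6)=4 chase 'c': 4 ⇒ 5;  out=∅∪out(5)={0}
  fail(8) 'acacb': from fail(7)=5 chase 'b': 5→1 ⇒ 10;  out={2}∪out(10)={2,4}

Run:
[0] read 'c'  n0⇒n1  ** P0@[0:0]
[1] read 'b'  n1⇒n10  ** P4@[0:1]
[2] read 'c'  n10⇒n3 (via fail)  ** P0@[2:2],P1@[1:2]
[3] read 'b'  n3⇒n10 (via fail)  ** P4@[2:3]
[4] read 'c'  n10⇒n3 (via fail)  ** P0@[4:4],P1@[3:4]
[5] read 'b'  n3⇒n10 (via fail)  ** P4@[4:5]
[6] read 'c'  n10⇒n3 (via fail)  ** P0@[6:6],P1@[5:6]
[7] read 'b'  n3⇒n10 (via fail)  ** P4@[6:7]
[8] read 'b'  n10⇒n9 (via fail)  ** P3@[7:8]
[9] read 'a'  n9⇒n4 (via fail)
[10] read 'a'  n4⇒n4 (via fail)
[11] read 'a'  n4⇒n4 (via fail)
[12] read 'c'  n4⇒n5  ** P0@[12:12]
[13] read 'a'  n5⇒n6
[14] read 'c'  n6⇒n7  ** P0@[14:14]
[15] read 'b'  n7⇒n8  ** P2@[11:15],P4@[14:15]
[16] read 'a'  n8⇒n4 (via fail)
[17] read 'c'  n4⇒n5  ** P0@[17:17]
[18] read 'a'  n5⇒n6
[19] read 'c'  n6⇒n7  ** P0@[19:19]
[20] read 'b'  n7⇒n8  ** P2@[16:20],P4@[19:20]
[21] read 'a'  n8⇒n4 (via fail)
[22] read 'c'  n4⇒n5  ** P0@[22:22]
[23] read 'b'  n5⇒n10 (via fail)  ** P4@[22:23]
[24] read 'a'  n10⇒n4 (via fail)
[25] read 'b'  n4⇒n2 (via fail)
[26] read 'b'  n2⇒n9  ** P3@[25:26]
[27] read 'c'  n9⇒n3 (via fail)  ** P0@[27:27],P1@[26:27]
[28] read 'b'  n3⇒n10 (via fail)  ** P4@[27:28]
[29] read 'b'  n10⇒n9 (via fail)  ** P3@[28:29]
[30] read 'c'  n9⇒n3 (via fail)  ** P0@[30:30],P1@[29:30]
[31] read 'b'  n3⇒n10 (via fail)  ** P4@[30:31]
[32] read 'b'  n10⇒n9 (via fail)  ** P3@[31:32]

Matches: [[0,0],[1,4],[2,0],[2,1],[3,4],[4,0],[4,1],[5,4],[6,0],[6,1],[7,4],[8,3],[12,0],[14,0],[15,2],[15,4],[17,0],[19,0],[20,2],[20,4],[22,0],[23,4],[26,3],[27,0],[27,1],[28,4],[29,3],[30,0],[30,1],[31,4],[32,3]]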